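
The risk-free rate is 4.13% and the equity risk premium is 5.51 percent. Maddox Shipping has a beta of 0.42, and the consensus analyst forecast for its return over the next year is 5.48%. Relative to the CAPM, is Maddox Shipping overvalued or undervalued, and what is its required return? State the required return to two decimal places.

Overvalued; required return 6.44%

Required return = R_f + β·MRP = 4.13% + 0.42 × 5.51% = 6.44%
Forecast 5.48% < required 6.44% → the stock plots below the SML → overvalued.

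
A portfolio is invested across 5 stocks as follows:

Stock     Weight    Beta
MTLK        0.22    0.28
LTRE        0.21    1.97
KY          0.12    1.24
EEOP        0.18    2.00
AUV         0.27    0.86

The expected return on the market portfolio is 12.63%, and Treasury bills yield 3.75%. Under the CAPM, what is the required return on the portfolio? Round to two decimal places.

14.55%

β_P = Σ w_i β_i = 0.22×0.28 + 0.21×1.97 + 0.12×1.24 + 0.18×2.00 + 0.27×0.86 = 1.2163
MRP = 12.63% − 3.75% = 8.88%
E(R_P) = R_f + β_P × MRP = 3.75% + 1.2163 × 8.88% = 14.55%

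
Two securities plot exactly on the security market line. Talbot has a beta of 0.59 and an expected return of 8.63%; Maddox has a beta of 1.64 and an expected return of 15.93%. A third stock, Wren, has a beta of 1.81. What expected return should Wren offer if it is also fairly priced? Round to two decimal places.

MRP (SML slope) = (15.93% − 8.63%) / (1.64 − 0.59) = 7.30% / 1.05 = 6.9524%
R_f (intercept) = 8.63% − 0.59 × 6.9524% = 4.5281%
E(R_Wren) = R_f + β × MRP = 4.5281% + 1.81 × 6.9524% = 17.11%

17.11%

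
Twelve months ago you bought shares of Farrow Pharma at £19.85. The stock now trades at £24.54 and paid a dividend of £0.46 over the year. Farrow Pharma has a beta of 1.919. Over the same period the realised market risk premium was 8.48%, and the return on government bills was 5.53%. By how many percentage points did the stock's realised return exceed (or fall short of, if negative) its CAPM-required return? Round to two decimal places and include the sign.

Realised HPR = (P1 + D1 − P0) / P0 = (24.54 + 0.46 − 19.85) / 19.85 = 5.15 / 19.85 = 25.9446%
CAPM required = R_f + β·MRP = 5.53% + 1.919 × 8.48% = 21.80312%
α = realised − required = 25.9446% − 21.80312% = +4.14%

+4.14%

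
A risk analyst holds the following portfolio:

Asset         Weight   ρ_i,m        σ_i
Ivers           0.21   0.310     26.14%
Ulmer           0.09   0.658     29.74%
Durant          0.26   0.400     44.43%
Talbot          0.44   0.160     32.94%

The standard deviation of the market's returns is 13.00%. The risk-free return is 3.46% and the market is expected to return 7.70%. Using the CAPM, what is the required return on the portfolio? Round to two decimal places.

β_Ivers = 0.310 × 26.14% / 13.00% = 0.6233
β_Ulmer = 0.658 × 29.74% / 13.00% = 1.5053
β_Durant = 0.400 × 44.43% / 13.00% = 1.3671
β_Talbot = 0.160 × 32.94% / 13.00% = 0.4054
β_P = Σ w_i β_i = 0.21×0.6233 + 0.09×1.5053 + 0.26×1.3671 + 0.44×0.4054 = 0.8002
MRP = 7.70% − 3.46% = 4.24%
E(R_P) = R_f + β_P × MRP = 3.46% + 0.8002 × 4.24% = 6.85%

6.85%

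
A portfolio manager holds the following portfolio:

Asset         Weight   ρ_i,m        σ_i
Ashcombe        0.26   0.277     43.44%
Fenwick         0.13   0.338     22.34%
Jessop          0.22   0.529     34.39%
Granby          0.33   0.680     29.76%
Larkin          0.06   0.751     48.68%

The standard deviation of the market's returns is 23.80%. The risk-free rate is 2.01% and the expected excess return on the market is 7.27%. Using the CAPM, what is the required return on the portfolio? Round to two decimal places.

7.20%

β_Ashcombe = 0.277 × 43.44% / 23.80% = 0.5056
β_Fenwick = 0.338 × 22.34% / 23.80% = 0.3173
β_Jessop = 0.529 × 34.39% / 23.80% = 0.7644
β_Granby = 0.680 × 29.76% / 23.80% = 0.8503
β_Larkin = 0.751 × 48.68% / 23.80% = 1.5361
β_P = Σ w_i β_i = 0.26×0.5056 + 0.13×0.3173 + 0.22×0.7644 + 0.33×0.8503 + 0.06×1.5361 = 0.7136
E(R_P) = R_f + β_P × MRP = 2.01% + 0.7136 × 7.27% = 7.20%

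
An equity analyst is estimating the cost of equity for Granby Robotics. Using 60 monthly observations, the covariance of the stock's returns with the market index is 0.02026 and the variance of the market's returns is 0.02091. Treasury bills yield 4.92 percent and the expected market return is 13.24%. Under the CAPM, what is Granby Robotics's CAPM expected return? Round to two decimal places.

β = Cov(R_i, R_m) / Var(R_m) = 0.02026 / 0.02091 = 0.9689
MRP = 13.24% − 4.92% = 8.32%
E(R) = R_f + β × MRP = 4.92% + 0.9689 × 8.32% = 12.98%

12.98%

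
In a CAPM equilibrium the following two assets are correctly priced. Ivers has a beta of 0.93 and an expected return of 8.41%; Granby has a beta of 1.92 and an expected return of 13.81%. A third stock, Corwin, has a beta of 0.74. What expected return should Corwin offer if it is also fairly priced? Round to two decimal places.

7.37%

MRP (SML slope) = (13.81% − 8.41%) / (1.92 − 0.93) = 5.40% / 0.99 = 5.4545%
R_f (intercept) = 8.41% − 0.93 × 5.4545% = 3.3373%
E(R_Corwin) = R_f + β × MRP = 3.3373% + 0.74 × 5.4545% = 7.37%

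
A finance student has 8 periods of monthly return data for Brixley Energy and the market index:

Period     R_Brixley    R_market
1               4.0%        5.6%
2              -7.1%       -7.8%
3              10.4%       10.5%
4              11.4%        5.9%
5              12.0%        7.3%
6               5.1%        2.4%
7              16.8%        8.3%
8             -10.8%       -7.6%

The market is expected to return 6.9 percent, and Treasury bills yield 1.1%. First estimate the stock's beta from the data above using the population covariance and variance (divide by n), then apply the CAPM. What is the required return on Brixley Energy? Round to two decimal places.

Mean R_i = (4.0 − 7.1 + 10.4 + 11.4 + 12.0 + 5.1 + 16.8 − 10.8) / 8 = 5.2250%
Mean R_m = (5.6 − 7.8 + 10.5 + 5.9 + 7.3 + 2.4 + 8.3 − 7.6) / 8 = 3.0750%
Σ(R_i − R̄_i)(R_m − R̄_m) = 447.0650  ⇒  Cov = 447.0650 / 8 = 55.8831
Σ(R_m − R̄_m)² = 347.3150  ⇒  Var(R_m) = 347.3150 / 8 = 43.4144
β = Cov / Var(R_m) = 55.8831 / 43.4144 = 1.2872
MRP = 6.9% − 1.1% = 5.80%
E(R) = R_f + β × MRP = 1.1% + 1.2872 × 5.8% = 8.57%

8.57%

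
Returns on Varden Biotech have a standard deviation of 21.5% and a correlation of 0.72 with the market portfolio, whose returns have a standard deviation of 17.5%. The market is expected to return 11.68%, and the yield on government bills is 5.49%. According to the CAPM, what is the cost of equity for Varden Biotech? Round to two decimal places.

β = ρ × σ_i / σ_m = 0.72 × 21.5% / 17.5% = 0.8846
MRP = 11.68% − 5.49% = 6.19%
E(R) = 5.49% + 0.8846 × 6.19% = 10.97%

10.97%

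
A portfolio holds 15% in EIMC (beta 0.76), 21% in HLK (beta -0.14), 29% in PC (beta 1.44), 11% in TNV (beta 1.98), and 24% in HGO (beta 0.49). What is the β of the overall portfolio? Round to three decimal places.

β_P = Σ w_i β_i = 0.15×0.76 + 0.21×-0.14 + 0.29×1.44 + 0.11×1.98 + 0.24×0.49 = 0.8376

0.838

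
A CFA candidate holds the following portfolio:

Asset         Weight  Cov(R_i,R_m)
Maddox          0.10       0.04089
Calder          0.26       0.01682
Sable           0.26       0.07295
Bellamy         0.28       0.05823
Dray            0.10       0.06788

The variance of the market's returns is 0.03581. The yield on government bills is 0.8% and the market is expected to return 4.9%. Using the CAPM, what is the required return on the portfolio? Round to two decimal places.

β_Maddox = 0.04089 / 0.03581 = 1.1419
β_Calder = 0.01682 / 0.03581 = 0.4697
β_Sable = 0.07295 / 0.03581 = 2.0371
β_Bellamy = 0.05823 / 0.03581 = 1.6261
β_Dray = 0.06788 / 0.03581 = 1.8956
β_P = Σ w_i β_i = 0.10×1.1419 + 0.26×0.4697 + 0.26×2.0371 + 0.28×1.6261 + 0.10×1.8956 = 1.4108
MRP = 4.9% − 0.8% = 4.10%
E(R_P) = R_f + β_P × MRP = 0.8% + 1.4108 × 4.1% = 6.58%

6.58%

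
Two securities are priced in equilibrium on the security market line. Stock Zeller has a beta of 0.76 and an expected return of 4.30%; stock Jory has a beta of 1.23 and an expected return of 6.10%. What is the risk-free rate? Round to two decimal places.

1.39%

Both satisfy E(R) = R_f + β·MRP, so the slope of the SML is
MRP = (6.10% − 4.30%) / (1.23 − 0.76) = 1.80% / 0.47 = 3.8298%
R_f = E(R_Zeller) − β_Zeller·MRP = 4.30% − 0.76 × 3.8298% = 1.3894%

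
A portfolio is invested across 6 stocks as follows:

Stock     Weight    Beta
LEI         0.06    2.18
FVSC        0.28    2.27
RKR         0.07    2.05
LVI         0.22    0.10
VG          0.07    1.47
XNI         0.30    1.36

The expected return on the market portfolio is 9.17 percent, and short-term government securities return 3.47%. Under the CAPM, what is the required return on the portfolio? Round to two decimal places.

11.69%

β_P = Σ w_i β_i = 0.06×2.18 + 0.28×2.27 + 0.07×2.05 + 0.22×0.10 + 0.07×1.47 + 0.30×1.36 = 1.4428
MRP = 9.17% − 3.47% = 5.70%
E(R_P) = R_f + β_P × MRP = 3.47% + 1.4428 × 5.70% = 11.69%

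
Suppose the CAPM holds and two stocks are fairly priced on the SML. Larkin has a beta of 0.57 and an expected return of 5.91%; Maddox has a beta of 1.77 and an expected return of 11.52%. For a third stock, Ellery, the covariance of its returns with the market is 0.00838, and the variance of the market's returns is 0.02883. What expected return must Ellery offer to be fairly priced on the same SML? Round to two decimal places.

MRP = (11.52% − 5.91%) / (1.77 − 0.57) = 4.6750%
R_f = 5.91% − 0.57 × 4.6750% = 3.2453%
β_Ellery = Cov / Var(R_m) = 0.00838 / 0.02883 = 0.2907
E(R_Ellery) = R_f + β × MRP = 3.2453% + 0.2907 × 4.6750% = 4.60%

4.60%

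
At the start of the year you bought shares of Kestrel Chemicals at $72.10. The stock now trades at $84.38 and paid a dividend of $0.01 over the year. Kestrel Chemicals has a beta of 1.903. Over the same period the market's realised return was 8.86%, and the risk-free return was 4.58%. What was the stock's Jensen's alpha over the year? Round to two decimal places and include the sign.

+4.32%

Realised HPR = (P1 + D1 − P0) / P0 = (84.38 + 0.01 − 72.10) / 72.10 = 12.29 / 72.10 = 17.0458%
MRP = 8.86% − 4.58% = 4.28%
CAPM required = R_f + β·MRP = 4.58% + 1.903 × 4.28% = 12.72484%
α = realised − required = 17.0458% − 12.72484% = +4.32%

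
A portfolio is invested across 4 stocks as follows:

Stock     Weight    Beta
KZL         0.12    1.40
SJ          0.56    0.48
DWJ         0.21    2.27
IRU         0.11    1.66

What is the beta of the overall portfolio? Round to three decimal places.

β_P = Σ w_i β_i = 0.12×1.40 + 0.56×0.48 + 0.21×2.27 + 0.11×1.66 = 1.0961

1.096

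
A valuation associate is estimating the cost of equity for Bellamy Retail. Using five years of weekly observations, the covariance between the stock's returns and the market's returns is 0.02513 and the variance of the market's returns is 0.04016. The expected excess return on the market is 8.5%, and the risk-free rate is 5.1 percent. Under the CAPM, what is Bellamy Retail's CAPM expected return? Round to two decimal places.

10.42%

β = Cov(R_i, R_m) / Var(R_m) = 0.02513 / 0.04016 = 0.6257
E(R) = R_f + β × MRP = 5.1% + 0.6257 × 8.5% = 10.42%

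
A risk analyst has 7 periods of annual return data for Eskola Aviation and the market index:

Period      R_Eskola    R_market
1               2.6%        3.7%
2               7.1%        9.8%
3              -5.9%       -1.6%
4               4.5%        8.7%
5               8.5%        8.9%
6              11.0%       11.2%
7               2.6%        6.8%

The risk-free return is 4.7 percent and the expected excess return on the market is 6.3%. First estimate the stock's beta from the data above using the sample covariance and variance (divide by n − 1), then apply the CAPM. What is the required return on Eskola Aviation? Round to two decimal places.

12.16%

Mean R_i = (2.6 + 7.1 − 5.9 + 4.5 + 8.5 + 11.0 + 2.6) / 7 = 4.3429%
Mean R_m = (3.7 + 9.8 − 1.6 + 8.7 + 8.9 + 11.2 + 6.8) / 7 = 6.7857%
Σ(R_i − R̄_i)(R_m − R̄_m) = 138.0343  ⇒  Cov = 138.0343 / 6 = 23.0057
Σ(R_m − R̄_m)² = 116.5486  ⇒  Var(R_m) = 116.5486 / 6 = 19.4248
β = Cov / Var(R_m) = 23.0057 / 19.4248 = 1.1843
E(R) = R_f + β × MRP = 4.7% + 1.1843 × 6.3% = 12.16%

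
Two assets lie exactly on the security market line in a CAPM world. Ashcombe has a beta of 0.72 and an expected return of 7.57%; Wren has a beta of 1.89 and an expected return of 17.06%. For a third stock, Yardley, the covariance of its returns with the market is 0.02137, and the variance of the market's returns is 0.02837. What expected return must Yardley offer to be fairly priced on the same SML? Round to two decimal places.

MRP = (17.06% − 7.57%) / (1.89 − 0.72) = 8.1111%
R_f = 7.57% − 0.72 × 8.1111% = 1.7300%
β_Yardley = Cov / Var(R_m) = 0.02137 / 0.02837 = 0.7533
E(R_Yardley) = R_f + β × MRP = 1.7300% + 0.7533 × 8.1111% = 7.84%

7.84%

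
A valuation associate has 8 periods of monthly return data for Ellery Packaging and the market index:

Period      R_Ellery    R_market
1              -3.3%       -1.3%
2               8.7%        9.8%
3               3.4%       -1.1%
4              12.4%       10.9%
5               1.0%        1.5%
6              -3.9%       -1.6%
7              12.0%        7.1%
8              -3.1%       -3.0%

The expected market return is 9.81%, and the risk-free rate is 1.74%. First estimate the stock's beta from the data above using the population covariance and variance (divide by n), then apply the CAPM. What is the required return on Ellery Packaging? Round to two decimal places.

Mean R_i = (-3.3 + 8.7 + 3.4 + 12.4 + 1.0 − 3.9 + 12.0 − 3.1) / 8 = 3.4000%
Mean R_m = (-1.3 + 9.8 − 1.1 + 10.9 + 1.5 − 1.6 + 7.1 − 3.0) / 8 = 2.7875%
Σ(R_i − R̄_i)(R_m − R̄_m) = 247.3900  ⇒  Cov = 247.3900 / 8 = 30.9238
Σ(R_m − R̄_m)² = 219.8088  ⇒  Var(R_m) = 219.8088 / 8 = 27.4761
β = Cov / Var(R_m) = 30.9238 / 27.4761 = 1.1255
MRP = 9.81% − 1.74% = 8.07%
E(R) = R_f + β × MRP = 1.74% + 1.1255 × 8.07% = 10.82%

10.82%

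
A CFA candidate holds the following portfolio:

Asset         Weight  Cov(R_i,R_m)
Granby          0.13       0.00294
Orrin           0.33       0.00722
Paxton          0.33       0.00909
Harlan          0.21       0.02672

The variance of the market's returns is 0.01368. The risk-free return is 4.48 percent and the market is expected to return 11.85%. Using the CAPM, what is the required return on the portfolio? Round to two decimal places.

10.61%

β_Granby = 0.00294 / 0.01368 = 0.2149
β_Orrin = 0.00722 / 0.01368 = 0.5278
β_Paxton = 0.00909 / 0.01368 = 0.6645
β_Harlan = 0.02672 / 0.01368 = 1.9532
β_P = Σ w_i β_i = 0.13×0.2149 + 0.33×0.5278 + 0.33×0.6645 + 0.21×1.9532 = 0.8316
MRP = 11.85% − 4.48% = 7.37%
E(R_P) = R_f + β_P × MRP = 4.48% + 0.8316 × 7.37% = 10.61%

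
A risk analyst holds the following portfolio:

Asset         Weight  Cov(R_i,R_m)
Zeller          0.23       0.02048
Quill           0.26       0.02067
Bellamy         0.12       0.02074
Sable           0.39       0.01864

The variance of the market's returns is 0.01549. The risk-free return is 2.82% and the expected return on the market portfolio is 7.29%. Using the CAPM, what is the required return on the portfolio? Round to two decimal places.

β_Zeller = 0.02048 / 0.01549 = 1.3221
β_Quill = 0.02067 / 0.01549 = 1.3344
β_Bellamy = 0.02074 / 0.01549 = 1.3389
β_Sable = 0.01864 / 0.01549 = 1.2034
β_P = Σ w_i β_i = 0.23×1.3221 + 0.26×1.3344 + 0.12×1.3389 + 0.39×1.2034 = 1.2810
MRP = 7.29% − 2.82% = 4.47%
E(R_P) = R_f + β_P × MRP = 2.82% + 1.2810 × 4.47% = 8.55%

8.55%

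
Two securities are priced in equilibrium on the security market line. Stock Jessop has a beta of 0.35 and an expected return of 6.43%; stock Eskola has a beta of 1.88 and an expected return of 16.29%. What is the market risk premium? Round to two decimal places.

6.44%

Both satisfy E(R) = R_f + β·MRP, so the slope of the SML is
MRP = (16.29% − 6.43%) / (1.88 − 0.35) = 9.86% / 1.53 = 6.4444%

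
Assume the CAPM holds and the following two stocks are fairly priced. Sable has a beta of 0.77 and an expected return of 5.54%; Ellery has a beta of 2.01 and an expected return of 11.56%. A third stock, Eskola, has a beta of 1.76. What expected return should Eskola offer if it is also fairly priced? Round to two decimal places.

10.35%

MRP (SML slope) = (11.56% − 5.54%) / (2.01 − 0.77) = 6.02% / 1.24 = 4.8548%
R_f (intercept) = 5.54% − 0.77 × 4.8548% = 1.8018%
E(R_Eskola) = R_f + β × MRP = 1.8018% + 1.76 × 4.8548% = 10.35%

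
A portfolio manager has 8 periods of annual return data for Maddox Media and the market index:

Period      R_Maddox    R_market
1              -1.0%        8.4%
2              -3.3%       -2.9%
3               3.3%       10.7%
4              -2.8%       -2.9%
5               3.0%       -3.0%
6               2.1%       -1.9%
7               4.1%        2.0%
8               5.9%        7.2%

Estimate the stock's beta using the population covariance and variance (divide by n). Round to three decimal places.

0.248

Mean R_i = (-1.0 − 3.3 + 3.3 − 2.8 + 3.0 + 2.1 + 4.1 + 5.9) / 8 = 1.4125%
Mean R_m = (8.4 − 2.9 + 10.7 − 2.9 − 3.0 − 1.9 + 2.0 + 7.2) / 8 = 2.2000%
Σ(R_i − R̄_i)(R_m − R̄_m) = 57.4300  ⇒  Cov = 57.4300 / 8 = 7.1788
Σ(R_m − R̄_m)² = 231.6000  ⇒  Var(R_m) = 231.6000 / 8 = 28.9500
β = Cov / Var(R_m) = 7.1788 / 28.9500 = 0.2480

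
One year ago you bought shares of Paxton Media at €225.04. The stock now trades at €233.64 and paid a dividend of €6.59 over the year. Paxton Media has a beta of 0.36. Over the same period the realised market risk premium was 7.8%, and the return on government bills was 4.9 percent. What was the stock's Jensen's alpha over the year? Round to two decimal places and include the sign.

-0.96%

Realised HPR = (P1 + D1 − P0) / P0 = (233.64 + 6.59 − 225.04) / 225.04 = 15.19 / 225.04 = 6.7499%
CAPM required = R_f + β·MRP = 4.9% + 0.36 × 7.8% = 7.7080%
α = realised − required = 6.7499% − 7.7080% = -0.96%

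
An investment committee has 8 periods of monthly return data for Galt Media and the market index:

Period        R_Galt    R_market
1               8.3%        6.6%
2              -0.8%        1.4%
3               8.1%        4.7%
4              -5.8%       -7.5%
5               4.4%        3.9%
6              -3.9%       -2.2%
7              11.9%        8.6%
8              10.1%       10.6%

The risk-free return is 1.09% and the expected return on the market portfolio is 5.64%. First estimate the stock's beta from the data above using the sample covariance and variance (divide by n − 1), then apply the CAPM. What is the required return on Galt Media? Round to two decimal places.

Mean R_i = (8.3 − 0.8 + 8.1 − 5.8 + 4.4 − 3.9 + 11.9 + 10.1) / 8 = 4.0375%
Mean R_m = (6.6 + 1.4 + 4.7 − 7.5 + 3.9 − 2.2 + 8.6 + 10.6) / 8 = 3.2625%
Σ(R_i − R̄_i)(R_m − R̄_m) = 264.9913  ⇒  Cov = 264.9913 / 7 = 37.8559
Σ(R_m − R̄_m)² = 245.0788  ⇒  Var(R_m) = 245.0788 / 7 = 35.0113
β = Cov / Var(R_m) = 37.8559 / 35.0113 = 1.0812
MRP = 5.64% − 1.09% = 4.55%
E(R) = R_f + β × MRP = 1.09% + 1.0812 × 4.55% = 6.01%

6.01%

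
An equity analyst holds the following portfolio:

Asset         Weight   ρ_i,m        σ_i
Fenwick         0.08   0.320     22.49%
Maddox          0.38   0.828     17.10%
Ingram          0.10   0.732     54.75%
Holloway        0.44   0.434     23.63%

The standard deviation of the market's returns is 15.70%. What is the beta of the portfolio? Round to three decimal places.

0.922

β_Fenwick = 0.320 × 22.49% / 15.70% = 0.4584
β_Maddox = 0.828 × 17.10% / 15.70% = 0.9018
β_Ingram = 0.732 × 54.75% / 15.70% = 2.5527
β_Holloway = 0.434 × 23.63% / 15.70% = 0.6532
β_P = Σ w_i β_i = 0.08×0.4584 + 0.38×0.9018 + 0.10×2.5527 + 0.44×0.6532 = 0.9220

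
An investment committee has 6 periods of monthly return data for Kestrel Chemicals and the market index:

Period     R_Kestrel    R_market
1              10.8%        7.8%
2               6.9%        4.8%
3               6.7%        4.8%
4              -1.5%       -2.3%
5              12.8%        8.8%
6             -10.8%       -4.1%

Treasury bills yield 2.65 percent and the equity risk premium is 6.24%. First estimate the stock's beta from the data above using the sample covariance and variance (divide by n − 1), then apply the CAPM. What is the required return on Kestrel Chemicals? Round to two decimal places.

Mean R_i = (10.8 + 6.9 + 6.7 − 1.5 + 12.8 − 10.8) / 6 = 4.1500%
Mean R_m = (7.8 + 4.8 + 4.8 − 2.3 + 8.8 − 4.1) / 6 = 3.3000%
Σ(R_i − R̄_i)(R_m − R̄_m) = 227.7200  ⇒  Cov = 227.7200 / 5 = 45.5440
Σ(R_m − R̄_m)² = 141.1200  ⇒  Var(R_m) = 141.1200 / 5 = 28.2240
β = Cov / Var(R_m) = 45.5440 / 28.2240 = 1.6137
E(R) = R_f + β × MRP = 2.65% + 1.6137 × 6.24% = 12.72%

12.72%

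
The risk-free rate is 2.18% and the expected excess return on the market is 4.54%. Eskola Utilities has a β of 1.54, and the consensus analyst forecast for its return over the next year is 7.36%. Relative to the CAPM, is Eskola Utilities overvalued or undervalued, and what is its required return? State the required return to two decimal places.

Required return = R_f + β·MRP = 2.18% + 1.54 × 4.54% = 9.17%
Forecast 7.36% < required 9.17% → the stock plots below the SML → overvalued.

Overvalued; required return 9.17%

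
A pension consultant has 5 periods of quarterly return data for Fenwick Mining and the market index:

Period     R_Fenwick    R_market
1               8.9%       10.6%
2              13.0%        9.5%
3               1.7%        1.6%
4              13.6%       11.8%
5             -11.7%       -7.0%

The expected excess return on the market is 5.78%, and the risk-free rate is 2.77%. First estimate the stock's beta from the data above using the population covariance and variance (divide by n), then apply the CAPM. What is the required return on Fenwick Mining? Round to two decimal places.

Mean R_i = (8.9 + 13.0 + 1.7 + 13.6 − 11.7) / 5 = 5.1000%
Mean R_m = (10.6 + 9.5 + 1.6 + 11.8 − 7.0) / 5 = 5.3000%
Σ(R_i − R̄_i)(R_m − R̄_m) = 327.7900  ⇒  Cov = 327.7900 / 5 = 65.5580
Σ(R_m − R̄_m)² = 252.9600  ⇒  Var(R_m) = 252.9600 / 5 = 50.5920
β = Cov / Var(R_m) = 65.5580 / 50.5920 = 1.2958
E(R) = R_f + β × MRP = 2.77% + 1.2958 × 5.78% = 10.26%

10.26%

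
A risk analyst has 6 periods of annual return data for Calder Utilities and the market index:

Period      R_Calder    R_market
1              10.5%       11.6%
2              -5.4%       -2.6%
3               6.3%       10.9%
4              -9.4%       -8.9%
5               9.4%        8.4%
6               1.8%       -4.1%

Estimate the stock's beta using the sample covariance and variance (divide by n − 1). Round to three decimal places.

Mean R_i = (10.5 − 5.4 + 6.3 − 9.4 + 9.4 + 1.8) / 6 = 2.2000%
Mean R_m = (11.6 − 2.6 + 10.9 − 8.9 + 8.4 − 4.1) / 6 = 2.5500%
Σ(R_i − R̄_i)(R_m − R̄_m) = 326.0900  ⇒  Cov = 326.0900 / 5 = 65.2180
Σ(R_m − R̄_m)² = 387.6950  ⇒  Var(R_m) = 387.6950 / 5 = 77.5390
β = Cov / Var(R_m) = 65.2180 / 77.5390 = 0.8411

0.841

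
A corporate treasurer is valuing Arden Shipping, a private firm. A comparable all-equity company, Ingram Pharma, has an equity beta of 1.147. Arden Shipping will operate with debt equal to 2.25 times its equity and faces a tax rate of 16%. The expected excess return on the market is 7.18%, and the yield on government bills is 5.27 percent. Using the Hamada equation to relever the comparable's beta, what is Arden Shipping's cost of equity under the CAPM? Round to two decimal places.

β_L = β_U × [1 + (1 − t)(D/E)] = 1.147 × [1 + (1 − 0.16) × 2.25]
    = 1.147 × [1 + 0.84 × 2.25] = 1.147 × 2.8900 = 3.3148
E(R) = R_f + β_L × MRP = 5.27% + 3.3148 × 7.18% = 29.07%

29.07%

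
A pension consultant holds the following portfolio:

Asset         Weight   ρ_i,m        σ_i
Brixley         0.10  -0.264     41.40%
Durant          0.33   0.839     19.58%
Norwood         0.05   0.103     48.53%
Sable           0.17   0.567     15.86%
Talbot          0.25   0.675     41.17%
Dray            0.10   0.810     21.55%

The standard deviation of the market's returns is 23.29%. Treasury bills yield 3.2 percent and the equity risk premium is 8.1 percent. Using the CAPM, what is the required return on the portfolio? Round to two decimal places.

β_Brixley = -0.264 × 41.40% / 23.29% = -0.4693
β_Durant = 0.839 × 19.58% / 23.29% = 0.7054
β_Norwood = 0.103 × 48.53% / 23.29% = 0.2146
β_Sable = 0.567 × 15.86% / 23.29% = 0.3861
β_Talbot = 0.675 × 41.17% / 23.29% = 1.1932
β_Dray = 0.810 × 21.55% / 23.29% = 0.7495
β_P = Σ w_i β_i = 0.10×-0.4693 + 0.33×0.7054 + 0.05×0.2146 + 0.17×0.3861 + 0.25×1.1932 + 0.10×0.7495 = 0.6355
E(R_P) = R_f + β_P × MRP = 3.2% + 0.6355 × 8.1% = 8.35%

8.35%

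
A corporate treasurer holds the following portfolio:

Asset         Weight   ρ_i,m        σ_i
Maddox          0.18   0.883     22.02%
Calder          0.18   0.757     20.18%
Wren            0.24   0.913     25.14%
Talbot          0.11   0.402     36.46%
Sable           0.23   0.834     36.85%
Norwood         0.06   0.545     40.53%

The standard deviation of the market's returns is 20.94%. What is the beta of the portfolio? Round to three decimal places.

1.039

β_Maddox = 0.883 × 22.02% / 20.94% = 0.9285
β_Calder = 0.757 × 20.18% / 20.94% = 0.7295
β_Wren = 0.913 × 25.14% / 20.94% = 1.0961
β_Talbot = 0.402 × 36.46% / 20.94% = 0.6999
β_Sable = 0.834 × 36.85% / 20.94% = 1.4677
β_Norwood = 0.545 × 40.53% / 20.94% = 1.0549
β_P = Σ w_i β_i = 0.18×0.9285 + 0.18×0.7295 + 0.24×1.0961 + 0.11×0.6999 + 0.23×1.4677 + 0.06×1.0549 = 1.0394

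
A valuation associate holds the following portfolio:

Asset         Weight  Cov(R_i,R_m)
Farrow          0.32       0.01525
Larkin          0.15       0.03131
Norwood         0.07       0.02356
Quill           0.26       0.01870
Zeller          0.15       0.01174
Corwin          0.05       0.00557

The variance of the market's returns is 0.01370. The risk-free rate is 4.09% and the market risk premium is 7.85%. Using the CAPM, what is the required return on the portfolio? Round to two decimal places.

β_Farrow = 0.01525 / 0.01370 = 1.1131
β_Larkin = 0.03131 / 0.01370 = 2.2854
β_Norwood = 0.02356 / 0.01370 = 1.7197
β_Quill = 0.01870 / 0.01370 = 1.3650
β_Zeller = 0.01174 / 0.01370 = 0.8569
β_Corwin = 0.00557 / 0.01370 = 0.4066
β_P = Σ w_i β_i = 0.32×1.1131 + 0.15×2.2854 + 0.07×1.7197 + 0.26×1.3650 + 0.15×0.8569 + 0.05×0.4066 = 1.3231
E(R_P) = R_f + β_P × MRP = 4.09% + 1.3231 × 7.85% = 14.48%

14.48%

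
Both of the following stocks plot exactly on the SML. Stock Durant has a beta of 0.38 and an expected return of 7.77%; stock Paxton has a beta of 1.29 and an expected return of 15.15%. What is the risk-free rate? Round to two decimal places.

Both satisfy E(R) = R_f + β·MRP, so the slope of the SML is
MRP = (15.15% − 7.77%) / (1.29 − 0.38) = 7.38% / 0.91 = 8.1099%
R_f = E(R_Durant) − β_Durant·MRP = 7.77% − 0.38 × 8.1099% = 4.6882%

4.69%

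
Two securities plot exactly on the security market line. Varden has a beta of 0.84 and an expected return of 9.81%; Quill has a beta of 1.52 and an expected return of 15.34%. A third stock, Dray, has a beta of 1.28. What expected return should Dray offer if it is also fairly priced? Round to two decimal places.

13.39%

MRP (SML slope) = (15.34% − 9.81%) / (1.52 − 0.84) = 5.53% / 0.68 = 8.1324%
R_f (intercept) = 9.81% − 0.84 × 8.1324% = 2.9788%
E(R_Dray) = R_f + β × MRP = 2.9788% + 1.28 × 8.1324% = 13.39%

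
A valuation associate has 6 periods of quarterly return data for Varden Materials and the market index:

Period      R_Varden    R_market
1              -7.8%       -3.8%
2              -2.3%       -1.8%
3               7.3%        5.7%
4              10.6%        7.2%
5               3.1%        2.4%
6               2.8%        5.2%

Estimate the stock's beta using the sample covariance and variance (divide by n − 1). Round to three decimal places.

1.428

Mean R_i = (-7.8 − 2.3 + 7.3 + 10.6 + 3.1 + 2.8) / 6 = 2.2833%
Mean R_m = (-3.8 − 1.8 + 5.7 + 7.2 + 2.4 + 5.2) / 6 = 2.4833%
Σ(R_i − R̄_i)(R_m − R̄_m) = 139.6883  ⇒  Cov = 139.6883 / 5 = 27.9377
Σ(R_m − R̄_m)² = 97.8083  ⇒  Var(R_m) = 97.8083 / 5 = 19.5617
β = Cov / Var(R_m) = 27.9377 / 19.5617 = 1.4282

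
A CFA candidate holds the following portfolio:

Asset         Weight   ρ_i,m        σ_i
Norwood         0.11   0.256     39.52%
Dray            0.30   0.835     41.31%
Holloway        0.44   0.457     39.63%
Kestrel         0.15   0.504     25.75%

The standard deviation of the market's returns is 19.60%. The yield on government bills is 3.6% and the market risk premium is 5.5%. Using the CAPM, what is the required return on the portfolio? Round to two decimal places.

β_Norwood = 0.256 × 39.52% / 19.60% = 0.5162
β_Dray = 0.835 × 41.31% / 19.60% = 1.7599
β_Holloway = 0.457 × 39.63% / 19.60% = 0.9240
β_Kestrel = 0.504 × 25.75% / 19.60% = 0.6621
β_P = Σ w_i β_i = 0.11×0.5162 + 0.30×1.7599 + 0.44×0.9240 + 0.15×0.6621 = 1.0906
E(R_P) = R_f + β_P × MRP = 3.6% + 1.0906 × 5.5% = 9.60%

9.60%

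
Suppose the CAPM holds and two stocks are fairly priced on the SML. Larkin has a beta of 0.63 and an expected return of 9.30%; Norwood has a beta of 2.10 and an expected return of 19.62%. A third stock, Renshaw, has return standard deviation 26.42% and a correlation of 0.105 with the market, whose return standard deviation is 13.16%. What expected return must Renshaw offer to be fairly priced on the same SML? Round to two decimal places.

6.36%

MRP = (19.62% − 9.30%) / (2.10 − 0.63) = 7.0204%
R_f = 9.30% − 0.63 × 7.0204% = 4.8771%
β_Renshaw = ρ·σ_i/σ_m = 0.105 × 26.42 / 13.16 = 0.2108
E(R_Renshaw) = R_f + β × MRP = 4.8771% + 0.2108 × 7.0204% = 6.36%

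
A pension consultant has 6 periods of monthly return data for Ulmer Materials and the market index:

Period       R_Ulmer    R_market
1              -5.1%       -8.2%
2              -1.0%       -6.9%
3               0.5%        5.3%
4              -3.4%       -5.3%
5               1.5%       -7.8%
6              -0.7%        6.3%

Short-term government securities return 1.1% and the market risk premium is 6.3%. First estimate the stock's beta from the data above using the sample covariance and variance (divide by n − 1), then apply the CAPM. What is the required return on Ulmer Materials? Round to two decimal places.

Mean R_i = (-5.1 − 1.0 + 0.5 − 3.4 + 1.5 − 0.7) / 6 = -1.3667%
Mean R_m = (-8.2 − 6.9 + 5.3 − 5.3 − 7.8 + 6.3) / 6 = -2.7667%
Σ(R_i − R̄_i)(R_m − R̄_m) = 30.5933  ⇒  Cov = 30.5933 / 5 = 6.1187
Σ(R_m − R̄_m)² = 225.6333  ⇒  Var(R_m) = 225.6333 / 5 = 45.1267
β = Cov / Var(R_m) = 6.1187 / 45.1267 = 0.1356
E(R) = R_f + β × MRP = 1.1% + 0.1356 × 6.3% = 1.95%

1.95%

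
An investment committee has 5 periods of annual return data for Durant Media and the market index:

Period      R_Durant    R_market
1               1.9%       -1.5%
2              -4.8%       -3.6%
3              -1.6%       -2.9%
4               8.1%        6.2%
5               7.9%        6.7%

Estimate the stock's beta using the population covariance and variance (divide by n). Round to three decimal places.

1.086

Mean R_i = (1.9 − 4.8 − 1.6 + 8.1 + 7.9) / 5 = 2.3000%
Mean R_m = (-1.5 − 3.6 − 2.9 + 6.2 + 6.7) / 5 = 0.9800%
Σ(R_i − R̄_i)(R_m − R̄_m) = 110.9500  ⇒  Cov = 110.9500 / 5 = 22.1900
Σ(R_m − R̄_m)² = 102.1480  ⇒  Var(R_m) = 102.1480 / 5 = 20.4296
β = Cov / Var(R_m) = 22.1900 / 20.4296 = 1.0862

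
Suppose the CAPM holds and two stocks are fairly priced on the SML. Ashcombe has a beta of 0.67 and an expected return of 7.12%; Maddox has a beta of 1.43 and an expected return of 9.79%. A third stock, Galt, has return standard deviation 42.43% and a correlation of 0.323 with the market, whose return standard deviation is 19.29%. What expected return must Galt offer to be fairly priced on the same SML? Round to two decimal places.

7.26%

MRP = (9.79% − 7.12%) / (1.43 − 0.67) = 3.5132%
R_f = 7.12% − 0.67 × 3.5132% = 4.7662%
β_Galt = ρ·σ_i/σ_m = 0.323 × 42.43 / 19.29 = 0.7105
E(R_Galt) = R_f + β × MRP = 4.7662% + 0.7105 × 3.5132% = 7.26%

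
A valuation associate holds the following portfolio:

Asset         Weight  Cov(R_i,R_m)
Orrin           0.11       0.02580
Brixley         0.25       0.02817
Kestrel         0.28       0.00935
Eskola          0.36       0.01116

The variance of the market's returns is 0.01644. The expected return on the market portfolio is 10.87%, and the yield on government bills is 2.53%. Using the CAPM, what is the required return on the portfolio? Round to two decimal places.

10.91%

β_Orrin = 0.02580 / 0.01644 = 1.5693
β_Brixley = 0.02817 / 0.01644 = 1.7135
β_Kestrel = 0.00935 / 0.01644 = 0.5687
β_Eskola = 0.01116 / 0.01644 = 0.6788
β_P = Σ w_i β_i = 0.11×1.5693 + 0.25×1.7135 + 0.28×0.5687 + 0.36×0.6788 = 1.0046
MRP = 10.87% − 2.53% = 8.34%
E(R_P) = R_f + β_P × MRP = 2.53% + 1.0046 × 8.34% = 10.91%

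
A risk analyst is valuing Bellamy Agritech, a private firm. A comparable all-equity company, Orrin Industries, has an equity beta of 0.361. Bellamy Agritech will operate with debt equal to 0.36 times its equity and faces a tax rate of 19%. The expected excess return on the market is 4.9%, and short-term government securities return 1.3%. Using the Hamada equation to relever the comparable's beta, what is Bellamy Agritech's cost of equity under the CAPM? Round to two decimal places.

3.58%

β_L = β_U × [1 + (1 − t)(D/E)] = 0.361 × [1 + (1 − 0.19) × 0.36]
    = 0.361 × [1 + 0.81 × 0.36] = 0.361 × 1.2916 = 0.4663
E(R) = R_f + β_L × MRP = 1.3% + 0.4663 × 4.9% = 3.58%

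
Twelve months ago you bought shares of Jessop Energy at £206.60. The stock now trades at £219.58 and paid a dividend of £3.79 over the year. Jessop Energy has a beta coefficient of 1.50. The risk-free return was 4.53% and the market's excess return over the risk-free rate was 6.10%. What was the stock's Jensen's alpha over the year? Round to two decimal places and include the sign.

Realised HPR = (P1 + D1 − P0) / P0 = (219.58 + 3.79 − 206.60) / 206.60 = 16.77 / 206.60 = 8.1171%
CAPM required = R_f + β·MRP = 4.53% + 1.50 × 6.10% = 13.6800%
α = realised − required = 8.1171% − 13.6800% = -5.56%

-5.56%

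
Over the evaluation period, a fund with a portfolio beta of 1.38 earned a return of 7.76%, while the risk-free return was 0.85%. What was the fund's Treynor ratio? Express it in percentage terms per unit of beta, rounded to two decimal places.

5.01%

Treynor = (R_P − R_f) / β_P = (7.76% − 0.85%) / 1.3800 = 6.91% / 1.3800 = 5.01%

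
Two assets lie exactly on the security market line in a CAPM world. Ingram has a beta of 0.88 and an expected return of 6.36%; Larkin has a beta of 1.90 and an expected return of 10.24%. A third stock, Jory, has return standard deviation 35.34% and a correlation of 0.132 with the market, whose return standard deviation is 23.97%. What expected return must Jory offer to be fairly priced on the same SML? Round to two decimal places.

3.75%

MRP = (10.24% − 6.36%) / (1.90 − 0.88) = 3.8039%
R_f = 6.36% − 0.88 × 3.8039% = 3.0126%
β_Jory = ρ·σ_i/σ_m = 0.132 × 35.34 / 23.97 = 0.1946
E(R_Jory) = R_f + β × MRP = 3.0126% + 0.1946 × 3.8039% = 3.75%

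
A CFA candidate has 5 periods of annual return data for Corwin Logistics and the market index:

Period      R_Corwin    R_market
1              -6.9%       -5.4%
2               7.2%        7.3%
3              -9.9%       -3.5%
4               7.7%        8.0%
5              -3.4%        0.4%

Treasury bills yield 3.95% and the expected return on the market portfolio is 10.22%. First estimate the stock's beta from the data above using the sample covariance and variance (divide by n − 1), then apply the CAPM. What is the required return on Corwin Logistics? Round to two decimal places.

11.99%

Mean R_i = (-6.9 + 7.2 − 9.9 + 7.7 − 3.4) / 5 = -1.0600%
Mean R_m = (-5.4 + 7.3 − 3.5 + 8.0 + 0.4) / 5 = 1.3600%
Σ(R_i − R̄_i)(R_m − R̄_m) = 191.9180  ⇒  Cov = 191.9180 / 4 = 47.9795
Σ(R_m − R̄_m)² = 149.6120  ⇒  Var(R_m) = 149.6120 / 4 = 37.4030
β = Cov / Var(R_m) = 47.9795 / 37.4030 = 1.2828
MRP = 10.22% − 3.95% = 6.27%
E(R) = R_f + β × MRP = 3.95% + 1.2828 × 6.27% = 11.99%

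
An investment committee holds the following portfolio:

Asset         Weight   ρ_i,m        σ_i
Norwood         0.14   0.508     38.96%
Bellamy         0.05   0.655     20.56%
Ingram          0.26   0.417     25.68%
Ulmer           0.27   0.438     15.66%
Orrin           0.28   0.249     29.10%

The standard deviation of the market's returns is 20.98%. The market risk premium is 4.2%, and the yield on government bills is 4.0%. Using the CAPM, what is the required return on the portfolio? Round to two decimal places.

β_Norwood = 0.508 × 38.96% / 20.98% = 0.9434
β_Bellamy = 0.655 × 20.56% / 20.98% = 0.6419
β_Ingram = 0.417 × 25.68% / 20.98% = 0.5104
β_Ulmer = 0.438 × 15.66% / 20.98% = 0.3269
β_Orrin = 0.249 × 29.10% / 20.98% = 0.3454
β_P = Σ w_i β_i = 0.14×0.9434 + 0.05×0.6419 + 0.26×0.5104 + 0.27×0.3269 + 0.28×0.3454 = 0.4819
E(R_P) = R_f + β_P × MRP = 4.0% + 0.4819 × 4.2% = 6.02%

6.02%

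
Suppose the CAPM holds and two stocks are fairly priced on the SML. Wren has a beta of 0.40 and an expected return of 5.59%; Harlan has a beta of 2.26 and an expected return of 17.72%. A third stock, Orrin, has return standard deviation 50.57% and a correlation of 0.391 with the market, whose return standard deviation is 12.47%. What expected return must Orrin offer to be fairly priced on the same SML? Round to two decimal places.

MRP = (17.72% − 5.59%) / (2.26 − 0.40) = 6.5215%
R_f = 5.59% − 0.40 × 6.5215% = 2.9814%
β_Orrin = ρ·σ_i/σ_m = 0.391 × 50.57 / 12.47 = 1.5856
E(R_Orrin) = R_f + β × MRP = 2.9814% + 1.5856 × 6.5215% = 13.32%

13.32%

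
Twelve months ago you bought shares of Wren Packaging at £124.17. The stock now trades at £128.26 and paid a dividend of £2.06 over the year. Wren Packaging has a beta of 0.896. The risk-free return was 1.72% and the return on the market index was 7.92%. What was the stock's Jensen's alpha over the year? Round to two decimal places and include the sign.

-2.32%

Realised HPR = (P1 + D1 − P0) / P0 = (128.26 + 2.06 − 124.17) / 124.17 = 6.15 / 124.17 = 4.9529%
MRP = 7.92% − 1.72% = 6.20%
CAPM required = R_f + β·MRP = 1.72% + 0.896 × 6.20% = 7.27520%
α = realised − required = 4.9529% − 7.27520% = -2.32%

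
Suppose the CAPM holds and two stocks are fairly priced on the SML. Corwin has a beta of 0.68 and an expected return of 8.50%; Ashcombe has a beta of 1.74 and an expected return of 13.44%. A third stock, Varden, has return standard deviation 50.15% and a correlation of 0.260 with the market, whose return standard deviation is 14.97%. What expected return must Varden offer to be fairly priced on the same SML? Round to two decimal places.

9.39%

MRP = (13.44% − 8.50%) / (1.74 − 0.68) = 4.6604%
R_f = 8.50% − 0.68 × 4.6604% = 5.3309%
β_Varden = ρ·σ_i/σ_m = 0.260 × 50.15 / 14.97 = 0.8710
E(R_Varden) = R_f + β × MRP = 5.3309% + 0.8710 × 4.6604% = 9.39%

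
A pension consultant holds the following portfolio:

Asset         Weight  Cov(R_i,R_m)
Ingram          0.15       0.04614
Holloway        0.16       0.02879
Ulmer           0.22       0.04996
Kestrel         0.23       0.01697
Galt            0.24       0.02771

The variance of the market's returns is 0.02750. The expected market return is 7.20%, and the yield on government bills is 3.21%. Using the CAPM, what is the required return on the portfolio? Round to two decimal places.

β_Ingram = 0.04614 / 0.02750 = 1.6778
β_Holloway = 0.02879 / 0.02750 = 1.0469
β_Ulmer = 0.04996 / 0.02750 = 1.8167
β_Kestrel = 0.01697 / 0.02750 = 0.6171
β_Galt = 0.02771 / 0.02750 = 1.0076
β_P = Σ w_i β_i = 0.15×1.6778 + 0.16×1.0469 + 0.22×1.8167 + 0.23×0.6171 + 0.24×1.0076 = 1.2026
MRP = 7.20% − 3.21% = 3.99%
E(R_P) = R_f + β_P × MRP = 3.21% + 1.2026 × 3.99% = 8.01%

8.01%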